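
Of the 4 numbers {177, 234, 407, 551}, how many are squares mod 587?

3

(177/587) = +1 → QR.
(234/587) = +1 → QR.
(407/587) = +1 → QR.
(551/587) = -1 → non-residue.
Total quadratic residues among the 4: 3.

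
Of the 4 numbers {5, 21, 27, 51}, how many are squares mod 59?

4

(5/59) = +1 → QR.
(21/59) = +1 → QR.
(27/59) = +1 → QR.
(51/59) = +1 → QR.
Total quadratic residues among the 4: 4.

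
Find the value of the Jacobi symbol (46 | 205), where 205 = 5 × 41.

Pull out 2: since 205 ≡ 5 (mod 8), (2/205) = -1.
Reciprocity: 23 ≡ 3 and 205 ≡ 1 (mod 4), so (23/205) = +(205/23).
Reduce top mod 23: now compute (21/23).
Reciprocity: 21 ≡ 1 and 23 ≡ 3 (mod 4), so (21/23) = +(23/21).
Reduce top mod 21: now compute (2/21).
Pull out 2: since 21 ≡ 5 (mod 8), (2/21) = -1.
Reached (1/21) = 1. Collecting the sign flips along the way, the symbol is +1.

1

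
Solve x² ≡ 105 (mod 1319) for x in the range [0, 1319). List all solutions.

325, 994

Since 1319 ≡ 3 (mod 4), a square root of 105 is 105^((1319+1)/4) = 105^330 mod 1319.
Repeated squaring: 105^2≡473, 105^4≡818, 105^8≡391, 105^16≡1196, 105^32≡620, 105^64≡571, 105^128≡248, 105^256≡830 (mod 1319).
105^330 = 105^(256+64+8+2) ≡ 994 (mod 1319).
Check: 994² = 988036 ≡ 105 (mod 1319). The two roots are 325 and 994.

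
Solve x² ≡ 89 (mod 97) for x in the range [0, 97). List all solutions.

97 ≡ 1 (mod 4), so we find a root by search.
Trying successive values, 34² = 1156 ≡ 89 (mod 97). The other root is 97 − 34 = 63.

34, 63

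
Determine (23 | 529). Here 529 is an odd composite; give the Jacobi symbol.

0

Reciprocity: 23 ≡ 3 and 529 ≡ 1 (mod 4), so (23/529) = +(529/23).
Reduce top mod 23: now compute (0/23).
Top reduces to 0: gcd > 1, so the symbol is 0.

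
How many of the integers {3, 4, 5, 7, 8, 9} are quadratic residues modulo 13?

3

(3/13) = +1 → QR.
(4/13) = +1 → QR.
(5/13) = -1 → non-residue.
(7/13) = -1 → non-residue.
(8/13) = -1 → non-residue.
(9/13) = +1 → QR.
Total quadratic residues among the 6: 3.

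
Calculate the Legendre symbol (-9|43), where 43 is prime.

-1

First reduce: -9 ≡ 34 (mod 43).
Pull out 2: since 43 ≡ 3 (mod 8), (2/43) = -1.
Reciprocity: 17 ≡ 1 and 43 ≡ 3 (mod 4), so (17/43) = +(43/17).
Reduce top mod 17: now compute (9/17).
Reciprocity: 9 ≡ 1 and 17 ≡ 1 (mod 4), so (9/17) = +(17/9).
Reduce top mod 9: now compute (8/9).
Pull out 2^3: since 9 ≡ 1 (mod 8), (2/9) = +1, so (2/9)^3 = +1.
Reached (1/9) = 1. Collecting the sign flips along the way, the symbol is -1.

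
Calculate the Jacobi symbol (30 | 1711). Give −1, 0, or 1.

-1

Pull out 2: since 1711 ≡ 7 (mod 8), (2/1711) = +1.
Reciprocity: 15 ≡ 3 and 1711 ≡ 3 (mod 4), so (15/1711) = −(1711/15).
Reduce top mod 15: now compute (1/15).
Reached (1/15) = 1. Collecting the sign flips along the way, the symbol is -1.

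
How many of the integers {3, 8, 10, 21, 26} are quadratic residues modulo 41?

3

(3/41) = -1 → non-residue.
(8/41) = +1 → QR.
(10/41) = +1 → QR.
(21/41) = +1 → QR.
(26/41) = -1 → non-residue.
Total quadratic residues among the 5: 3.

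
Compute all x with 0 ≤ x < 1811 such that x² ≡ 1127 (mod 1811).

Since 1811 ≡ 3 (mod 4), a square root of 1127 is 1127^((1811+1)/4) = 1127^453 mod 1811.
Repeated squaring: 1127^2≡618, 1127^4≡1614, 1127^8≡778, 1127^16≡410, 1127^32≡1488, 1127^64≡1102, 1127^128≡1034, 1127^256≡666 (mod 1811).
1127^453 = 1127^(256+128+64+4+1) ≡ 1301 (mod 1811).
Check: 1301² = 1692601 ≡ 1127 (mod 1811). The two roots are 510 and 1301.

510, 1301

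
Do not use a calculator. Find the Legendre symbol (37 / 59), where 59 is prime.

-1

Reciprocity: 37 ≡ 1 and 59 ≡ 3 (mod 4), so (37/59) = +(59/37).
Reduce top mod 37: now compute (22/37).
Pull out 2: since 37 ≡ 5 (mod 8), (2/37) = -1.
Reciprocity: 11 ≡ 3 and 37 ≡ 1 (mod 4), so (11/37) = +(37/11).
Reduce top mod 11: now compute (4/11).
Pull out 2^2: since 11 ≡ 3 (mod 8), (2/11) = -1, so (2/11)^2 = +1.
Reached (1/11) = 1. Collecting the sign flips along the way, the symbol is -1.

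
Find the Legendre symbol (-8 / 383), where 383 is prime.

-1

First reduce: -8 ≡ 375 (mod 383).
Reciprocity: 375 ≡ 3 and 383 ≡ 3 (mod 4), so (375/383) = −(383/375).
Reduce top mod 375: now compute (8/375).
Pull out 2^3: since 375 ≡ 7 (mod 8), (2/375) = +1, so (2/375)^3 = +1.
Reached (1/375) = 1. Collecting the sign flips along the way, the symbol is -1.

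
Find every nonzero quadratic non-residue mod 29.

2 3 8 10 11 12 14 15 17 18 19 21 26 27

Square k = 1,…,14 (k and 29−k give the same square):
1²=1, 2²=4, 3²=9, 4²=16, 5²=25, 6²≡7, 7²≡20, 8²≡6, 9²≡23, 10²≡13, 11²≡5, 12²≡28, 13²≡24, 14²≡22 (mod 29).
The residues are {1, 4, 5, 6, 7, 9, 13, 16, 20, 22, 23, 24, 25, 28}; the non-residues are the remaining 14 nonzero classes.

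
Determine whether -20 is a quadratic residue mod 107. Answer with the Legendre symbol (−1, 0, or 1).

First reduce: -20 ≡ 87 (mod 107).
Reciprocity: 87 ≡ 3 and 107 ≡ 3 (mod 4), so (87/107) = −(107/87).
Reduce top mod 87: now compute (20/87).
Pull out 2^2: since 87 ≡ 7 (mod 8), (2/87) = +1, so (2/87)^2 = +1.
Reciprocity: 5 ≡ 1 and 87 ≡ 3 (mod 4), so (5/87) = +(87/5).
Reduce top mod 5: now compute (2/5).
Pull out 2: since 5 ≡ 5 (mod 8), (2/5) = -1.
Reached (1/5) = 1. Collecting the sign flips along the way, the symbol is +1.

1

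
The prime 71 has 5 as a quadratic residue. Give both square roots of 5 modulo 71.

Since 71 ≡ 3 (mod 4), a square root of 5 is 5^((71+1)/4) = 5^18 mod 71.
Repeated squaring: 5^2≡25, 5^4≡57, 5^8≡54, 5^16≡5 (mod 71).
5^18 = 5^(16+2) ≡ 54 (mod 71).
Check: 54² = 2916 ≡ 5 (mod 71). The two roots are 17 and 54.

17, 54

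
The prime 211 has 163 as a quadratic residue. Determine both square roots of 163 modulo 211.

95, 116

Since 211 ≡ 3 (mod 4), a square root of 163 is 163^((211+1)/4) = 163^53 mod 211.
Repeated squaring: 163^2≡194, 163^4≡78, 163^8≡176, 163^16≡170, 163^32≡204 (mod 211).
163^53 = 163^(32+16+4+1) ≡ 95 (mod 211).
Check: 95² = 9025 ≡ 163 (mod 211). The two roots are 95 and 116.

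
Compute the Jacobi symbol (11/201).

Reciprocity: 11 ≡ 3 and 201 ≡ 1 (mod 4), so (11/201) = +(201/11).
Reduce top mod 11: now compute (3/11).
Reciprocity: 3 ≡ 3 and 11 ≡ 3 (mod 4), so (3/11) = −(11/3).
Reduce top mod 3: now compute (2/3).
Pull out 2: since 3 ≡ 3 (mod 8), (2/3) = -1.
Reached (1/3) = 1. Collecting the sign flips along the way, the symbol is +1.

1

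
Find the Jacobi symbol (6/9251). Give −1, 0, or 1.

-1

Pull out 2: since 9251 ≡ 3 (mod 8), (2/9251) = -1.
Reciprocity: 3 ≡ 3 and 9251 ≡ 3 (mod 4), so (3/9251) = −(9251/3).
Reduce top mod 3: now compute (2/3).
Pull out 2: since 3 ≡ 3 (mod 8), (2/3) = -1.
Reached (1/3) = 1. Collecting the sign flips along the way, the symbol is -1.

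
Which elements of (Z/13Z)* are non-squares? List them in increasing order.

Square k = 1,…,6 (k and 13−k give the same square):
1²=1, 2²=4, 3²=9, 4²≡3, 5²≡12, 6²≡10 (mod 13).
The residues are {1, 3, 4, 9, 10, 12}; the non-residues are the remaining 6 nonzero classes.

2 5 6 7 8 11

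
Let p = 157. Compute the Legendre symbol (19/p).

1

Reciprocity: 19 ≡ 3 and 157 ≡ 1 (mod 4), so (19/157) = +(157/19).
Reduce top mod 19: now compute (5/19).
Reciprocity: 5 ≡ 1 and 19 ≡ 3 (mod 4), so (5/19) = +(19/5).
Reduce top mod 5: now compute (4/5).
Pull out 2^2: since 5 ≡ 5 (mod 8), (2/5) = -1, so (2/5)^2 = +1.
Reached (1/5) = 1. Collecting the sign flips along the way, the symbol is +1.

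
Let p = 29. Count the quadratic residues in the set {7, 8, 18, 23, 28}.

(7/29) = +1 → QR.
(8/29) = -1 → non-residue.
(18/29) = -1 → non-residue.
(23/29) = +1 → QR.
(28/29) = +1 → QR.
Total quadratic residues among the 5: 3.

3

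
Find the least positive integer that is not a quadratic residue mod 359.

7

(2/359) = +1, so 2 is a residue.
(3/359) = +1, so 3 is a residue.
(4/359) = +1, so 4 is a residue.
(5/359) = +1, so 5 is a residue.
(6/359) = +1, so 6 is a residue.
(7/359) = −1, so 7 is the smallest positive non-residue mod 359.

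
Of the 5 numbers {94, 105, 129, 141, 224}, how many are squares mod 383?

2

(94/383) = -1 → non-residue.
(105/383) = -1 → non-residue.
(129/383) = +1 → QR.
(141/383) = -1 → non-residue.
(224/383) = +1 → QR.
Total quadratic residues among the 5: 2.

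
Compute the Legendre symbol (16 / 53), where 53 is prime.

Pull out 2^4: since 53 ≡ 5 (mod 8), (2/53) = -1, so (2/53)^4 = +1.
Reached (1/53) = 1. Collecting the sign flips along the way, the symbol is +1.

1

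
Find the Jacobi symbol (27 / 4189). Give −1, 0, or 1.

Reciprocity: 27 ≡ 3 and 4189 ≡ 1 (mod 4), so (27/4189) = +(4189/27).
Reduce top mod 27: now compute (4/27).
Pull out 2^2: since 27 ≡ 3 (mod 8), (2/27) = -1, so (2/27)^2 = +1.
Reached (1/27) = 1. Collecting the sign flips along the way, the symbol is +1.

1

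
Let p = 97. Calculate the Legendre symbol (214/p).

-1

First reduce: 214 ≡ 20 (mod 97).
Pull out 2^2: since 97 ≡ 1 (mod 8), (2/97) = +1, so (2/97)^2 = +1.
Reciprocity: 5 ≡ 1 and 97 ≡ 1 (mod 4), so (5/97) = +(97/5).
Reduce top mod 5: now compute (2/5).
Pull out 2: since 5 ≡ 5 (mod 8), (2/5) = -1.
Reached (1/5) = 1. Collecting the sign flips along the way, the symbol is -1.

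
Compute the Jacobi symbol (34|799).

0

Pull out 2: since 799 ≡ 7 (mod 8), (2/799) = +1.
Reciprocity: 17 ≡ 1 and 799 ≡ 3 (mod 4), so (17/799) = +(799/17).
Reduce top mod 17: now compute (0/17).
Top reduces to 0: gcd > 1, so the symbol is 0.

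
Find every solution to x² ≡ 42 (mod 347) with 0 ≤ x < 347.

Since 347 ≡ 3 (mod 4), a square root of 42 is 42^((347+1)/4) = 42^87 mod 347.
Repeated squaring: 42^2≡29, 42^4≡147, 42^8≡95, 42^16≡3, 42^32≡9, 42^64≡81 (mod 347).
42^87 = 42^(64+16+4+2+1) ≡ 277 (mod 347).
Check: 277² = 76729 ≡ 42 (mod 347). The two roots are 70 and 277.

70, 277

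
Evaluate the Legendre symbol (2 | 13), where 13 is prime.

-1

Euler's criterion: (2/13) ≡ 2^6 (mod 13).
2^2 ≡ 4 (mod 13)
2^4 ≡ 3 (mod 13)
2^6 = 2^(4+2) ≡ 12 (mod 13).
Result is 12 ≡ −1, so (2/13) = −1.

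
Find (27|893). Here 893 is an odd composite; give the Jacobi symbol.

Reciprocity: 27 ≡ 3 and 893 ≡ 1 (mod 4), so (27/893) = +(893/27).
Reduce top mod 27: now compute (2/27).
Pull out 2: since 27 ≡ 3 (mod 8), (2/27) = -1.
Reached (1/27) = 1. Collecting the sign flips along the way, the symbol is -1.

-1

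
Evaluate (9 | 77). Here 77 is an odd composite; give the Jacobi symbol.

1

Reciprocity: 9 ≡ 1 and 77 ≡ 1 (mod 4), so (9/77) = +(77/9).
Reduce top mod 9: now compute (5/9).
Reciprocity: 5 ≡ 1 and 9 ≡ 1 (mod 4), so (5/9) = +(9/5).
Reduce top mod 5: now compute (4/5).
Pull out 2^2: since 5 ≡ 5 (mod 8), (2/5) = -1, so (2/5)^2 = +1.
Reached (1/5) = 1. Collecting the sign flips along the way, the symbol is +1.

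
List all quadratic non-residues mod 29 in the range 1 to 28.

2,3,8,10,11,12,14,15,17,18,19,21,26,27

Square k = 1,…,14 (k and 29−k give the same square):
1²=1, 2²=4, 3²=9, 4²=16, 5²=25, 6²≡7, 7²≡20, 8²≡6, 9²≡23, 10²≡13, 11²≡5, 12²≡28, 13²≡24, 14²≡22 (mod 29).
The residues are {1, 4, 5, 6, 7, 9, 13, 16, 20, 22, 23, 24, 25, 28}; the non-residues are the remaining 14 nonzero classes.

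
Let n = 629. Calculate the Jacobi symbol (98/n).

Pull out 2: since 629 ≡ 5 (mod 8), (2/629) = -1.
Reciprocity: 49 ≡ 1 and 629 ≡ 1 (mod 4), so (49/629) = +(629/49).
Reduce top mod 49: now compute (41/49).
Reciprocity: 41 ≡ 1 and 49 ≡ 1 (mod 4), so (41/49) = +(49/41).
Reduce top mod 41: now compute (8/41).
Pull out 2^3: since 41 ≡ 1 (mod 8), (2/41) = +1, so (2/41)^3 = +1.
Reached (1/41) = 1. Collecting the sign flips along the way, the symbol is -1.

-1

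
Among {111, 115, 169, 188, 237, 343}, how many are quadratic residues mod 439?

(111/439) = +1 → QR.
(115/439) = -1 → non-residue.
(169/439) = +1 → QR.
(188/439) = -1 → non-residue.
(237/439) = +1 → QR.
(343/439) = +1 → QR.
Total quadratic residues among the 6: 4.

4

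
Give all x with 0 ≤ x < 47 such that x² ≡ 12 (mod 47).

23, 24

Since 47 ≡ 3 (mod 4), a square root of 12 is 12^((47+1)/4) = 12^12 mod 47.
Repeated squaring: 12^2≡3, 12^4≡9, 12^8≡34 (mod 47).
12^12 = 12^(8+4) ≡ 24 (mod 47).
Check: 24² = 576 ≡ 12 (mod 47). The two roots are 23 and 24.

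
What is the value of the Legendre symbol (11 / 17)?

Reciprocity: 11 ≡ 3 and 17 ≡ 1 (mod 4), so (11/17) = +(17/11).
Reduce top mod 11: now compute (6/11).
Pull out 2: since 11 ≡ 3 (mod 8), (2/11) = -1.
Reciprocity: 3 ≡ 3 and 11 ≡ 3 (mod 4), so (3/11) = −(11/3).
Reduce top mod 3: now compute (2/3).
Pull out 2: since 3 ≡ 3 (mod 8), (2/3) = -1.
Reached (1/3) = 1. Collecting the sign flips along the way, the symbol is -1.

-1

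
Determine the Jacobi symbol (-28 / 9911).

First reduce: -28 ≡ 9883 (mod 9911).
Reciprocity: 9883 ≡ 3 and 9911 ≡ 3 (mod 4), so (9883/9911) = −(9911/9883).
Reduce top mod 9883: now compute (28/9883).
Pull out 2^2: since 9883 ≡ 3 (mod 8), (2/9883) = -1, so (2/9883)^2 = +1.
Reciprocity: 7 ≡ 3 and 9883 ≡ 3 (mod 4), so (7/9883) = −(9883/7).
Reduce top mod 7: now compute (6/7).
Pull out 2: since 7 ≡ 7 (mod 8), (2/7) = +1.
Reciprocity: 3 ≡ 3 and 7 ≡ 3 (mod 4), so (3/7) = −(7/3).
Reduce top mod 3: now compute (1/3).
Reached (1/3) = 1. Collecting the sign flips along the way, the symbol is -1.

-1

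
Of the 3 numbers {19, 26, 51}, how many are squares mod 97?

(19/97) = -1 → non-residue.
(26/97) = -1 → non-residue.
(51/97) = -1 → non-residue.
Total quadratic residues among the 3: 0.

0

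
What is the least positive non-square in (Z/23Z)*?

5

(2/23) = +1, so 2 is a residue.
(3/23) = +1, so 3 is a residue.
(4/23) = +1, so 4 is a residue.
(5/23) = −1, so 5 is the smallest positive non-residue mod 23.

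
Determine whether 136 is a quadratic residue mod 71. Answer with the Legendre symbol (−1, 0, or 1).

-1

First reduce: 136 ≡ 65 (mod 71).
Reciprocity: 65 ≡ 1 and 71 ≡ 3 (mod 4), so (65/71) = +(71/65).
Reduce top mod 65: now compute (6/65).
Pull out 2: since 65 ≡ 1 (mod 8), (2/65) = +1.
Reciprocity: 3 ≡ 3 and 65 ≡ 1 (mod 4), so (3/65) = +(65/3).
Reduce top mod 3: now compute (2/3).
Pull out 2: since 3 ≡ 3 (mod 8), (2/3) = -1.
Reached (1/3) = 1. Collecting the sign flips along the way, the symbol is -1.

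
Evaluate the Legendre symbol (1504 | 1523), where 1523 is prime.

Pull out 2^5: since 1523 ≡ 3 (mod 8), (2/1523) = -1, so (2/1523)^5 = -1.
Reciprocity: 47 ≡ 3 and 1523 ≡ 3 (mod 4), so (47/1523) = −(1523/47).
Reduce top mod 47: now compute (19/47).
Reciprocity: 19 ≡ 3 and 47 ≡ 3 (mod 4), so (19/47) = −(47/19).
Reduce top mod 19: now compute (9/19).
Reciprocity: 9 ≡ 1 and 19 ≡ 3 (mod 4), so (9/19) = +(19/9).
Reduce top mod 9: now compute (1/9).
Reached (1/9) = 1. Collecting the sign flips along the way, the symbol is -1.

-1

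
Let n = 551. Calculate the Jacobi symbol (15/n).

Reciprocity: 15 ≡ 3 and 551 ≡ 3 (mod 4), so (15/551) = −(551/15).
Reduce top mod 15: now compute (11/15).
Reciprocity: 11 ≡ 3 and 15 ≡ 3 (mod 4), so (11/15) = −(15/11).
Reduce top mod 11: now compute (4/11).
Pull out 2^2: since 11 ≡ 3 (mod 8), (2/11) = -1, so (2/11)^2 = +1.
Reached (1/11) = 1. Collecting the sign flips along the way, the symbol is +1.

1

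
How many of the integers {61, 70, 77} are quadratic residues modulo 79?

0

(61/79) = -1 → non-residue.
(70/79) = -1 → non-residue.
(77/79) = -1 → non-residue.
Total quadratic residues among the 3: 0.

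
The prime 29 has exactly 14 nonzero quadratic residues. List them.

1,4,5,6,7,9,13,16,20,22,23,24,25,28

Square k = 1,…,14 (k and 29−k give the same square):
1²=1, 2²=4, 3²=9, 4²=16, 5²=25, 6²≡7, 7²≡20, 8²≡6, 9²≡23, 10²≡13, 11²≡5, 12²≡28, 13²≡24, 14²≡22 (mod 29).
So the quadratic residues mod 29 are {1, 4, 5, 6, 7, 9, 13, 16, 20, 22, 23, 24, 25, 28}.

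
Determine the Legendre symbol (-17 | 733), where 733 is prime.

1

Euler's criterion: (-17/733) ≡ 716^366 (mod 733).
716^2 ≡ 289 (mod 733)
716^4 ≡ 692 (mod 733)
716^8 ≡ 215 (mod 733)
716^16 ≡ 46 (mod 733)
716^32 ≡ 650 (mod 733)
716^64 ≡ 292 (mod 733)
716^128 ≡ 236 (mod 733)
716^256 ≡ 721 (mod 733)
716^366 = 716^(256+64+32+8+4+2) ≡ 1 (mod 733).
Result is 1, so (-17/733) = 1.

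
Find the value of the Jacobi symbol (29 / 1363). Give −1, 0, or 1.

0

Reciprocity: 29 ≡ 1 and 1363 ≡ 3 (mod 4), so (29/1363) = +(1363/29).
Reduce top mod 29: now compute (0/29).
Top reduces to 0: gcd > 1, so the symbol is 0.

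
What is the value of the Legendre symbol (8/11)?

Euler's criterion: (8/11) ≡ 8^5 (mod 11).
8^2 ≡ 9 (mod 11)
8^4 ≡ 4 (mod 11)
8^5 = 8^(4+1) ≡ 10 (mod 11).
Result is 10 ≡ −1, so (8/11) = −1.

-1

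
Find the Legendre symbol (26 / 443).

Pull out 2: since 443 ≡ 3 (mod 8), (2/443) = -1.
Reciprocity: 13 ≡ 1 and 443 ≡ 3 (mod 4), so (13/443) = +(443/13).
Reduce top mod 13: now compute (1/13).
Reached (1/13) = 1. Collecting the sign flips along the way, the symbol is -1.

-1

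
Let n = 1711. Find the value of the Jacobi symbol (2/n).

Pull out 2: since 1711 ≡ 7 (mod 8), (2/1711) = +1.
Reached (1/1711) = 1. Collecting the sign flips along the way, the symbol is +1.

1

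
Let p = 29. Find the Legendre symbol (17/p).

-1

Reciprocity: 17 ≡ 1 and 29 ≡ 1 (mod 4), so (17/29) = +(29/17).
Reduce top mod 17: now compute (12/17).
Pull out 2^2: since 17 ≡ 1 (mod 8), (2/17) = +1, so (2/17)^2 = +1.
Reciprocity: 3 ≡ 3 and 17 ≡ 1 (mod 4), so (3/17) = +(17/3).
Reduce top mod 3: now compute (2/3).
Pull out 2: since 3 ≡ 3 (mod 8), (2/3) = -1.
Reached (1/3) = 1. Collecting the sign flips along the way, the symbol is -1.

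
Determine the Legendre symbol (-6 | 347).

1

Euler's criterion: (-6/347) ≡ 341^173 (mod 347).
341^2 ≡ 36 (mod 347)
341^4 ≡ 255 (mod 347)
341^8 ≡ 136 (mod 347)
341^16 ≡ 105 (mod 347)
341^32 ≡ 268 (mod 347)
341^64 ≡ 342 (mod 347)
341^128 ≡ 25 (mod 347)
341^173 = 341^(128+32+8+4+1) ≡ 1 (mod 347).
Result is 1, so (-6/347) = 1.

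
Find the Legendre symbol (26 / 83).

Pull out 2: since 83 ≡ 3 (mod 8), (2/83) = -1.
Reciprocity: 13 ≡ 1 and 83 ≡ 3 (mod 4), so (13/83) = +(83/13).
Reduce top mod 13: now compute (5/13).
Reciprocity: 5 ≡ 1 and 13 ≡ 1 (mod 4), so (5/13) = +(13/5).
Reduce top mod 5: now compute (3/5).
Reciprocity: 3 ≡ 3 and 5 ≡ 1 (mod 4), so (3/5) = +(5/3).
Reduce top mod 3: now compute (2/3).
Pull out 2: since 3 ≡ 3 (mod 8), (2/3) = -1.
Reached (1/3) = 1. Collecting the sign flips along the way, the symbol is +1.

1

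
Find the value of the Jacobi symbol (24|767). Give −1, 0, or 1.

1

Pull out 2^3: since 767 ≡ 7 (mod 8), (2/767) = +1, so (2/767)^3 = +1.
Reciprocity: 3 ≡ 3 and 767 ≡ 3 (mod 4), so (3/767) = −(767/3).
Reduce top mod 3: now compute (2/3).
Pull out 2: since 3 ≡ 3 (mod 8), (2/3) = -1.
Reached (1/3) = 1. Collecting the sign flips along the way, the symbol is +1.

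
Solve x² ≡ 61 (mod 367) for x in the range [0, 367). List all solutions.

58, 309

Since 367 ≡ 3 (mod 4), a square root of 61 is 61^((367+1)/4) = 61^92 mod 367.
Repeated squaring: 61^2≡51, 61^4≡32, 61^8≡290, 61^16≡57, 61^32≡313, 61^64≡347 (mod 367).
61^92 = 61^(64+16+8+4) ≡ 309 (mod 367).
Check: 309² = 95481 ≡ 61 (mod 367). The two roots are 58 and 309.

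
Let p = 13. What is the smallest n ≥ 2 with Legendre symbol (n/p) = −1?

2

(2/13) = −1, so 2 is the smallest positive non-residue mod 13.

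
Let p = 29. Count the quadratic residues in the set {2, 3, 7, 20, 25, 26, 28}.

4

(2/29) = -1 → non-residue.
(3/29) = -1 → non-residue.
(7/29) = +1 → QR.
(20/29) = +1 → QR.
(25/29) = +1 → QR.
(26/29) = -1 → non-residue.
(28/29) = +1 → QR.
Total quadratic residues among the 7: 4.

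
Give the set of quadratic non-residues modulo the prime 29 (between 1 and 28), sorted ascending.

2 3 8 10 11 12 14 15 17 18 19 21 26 27

Square k = 1,…,14 (k and 29−k give the same square):
1²=1, 2²=4, 3²=9, 4²=16, 5²=25, 6²≡7, 7²≡20, 8²≡6, 9²≡23, 10²≡13, 11²≡5, 12²≡28, 13²≡24, 14²≡22 (mod 29).
The residues are {1, 4, 5, 6, 7, 9, 13, 16, 20, 22, 23, 24, 25, 28}; the non-residues are the remaining 14 nonzero classes.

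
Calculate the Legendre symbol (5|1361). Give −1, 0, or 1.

Reciprocity: 5 ≡ 1 and 1361 ≡ 1 (mod 4), so (5/1361) = +(1361/5).
Reduce top mod 5: now compute (1/5).
Reached (1/5) = 1. Collecting the sign flips along the way, the symbol is +1.

1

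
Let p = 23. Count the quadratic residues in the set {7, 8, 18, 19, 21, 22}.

2

(7/23) = -1 → non-residue.
(8/23) = +1 → QR.
(18/23) = +1 → QR.
(19/23) = -1 → non-residue.
(21/23) = -1 → non-residue.
(22/23) = -1 → non-residue.
Total quadratic residues among the 6: 2.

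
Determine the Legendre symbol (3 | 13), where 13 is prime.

Reciprocity: 3 ≡ 3 and 13 ≡ 1 (mod 4), so (3/13) = +(13/3).
Reduce top mod 3: now compute (1/3).
Reached (1/3) = 1. Collecting the sign flips along the way, the symbol is +1.

1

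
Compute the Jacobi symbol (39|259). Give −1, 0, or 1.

-1

Reciprocity: 39 ≡ 3 and 259 ≡ 3 (mod 4), so (39/259) = −(259/39).
Reduce top mod 39: now compute (25/39).
Reciprocity: 25 ≡ 1 and 39 ≡ 3 (mod 4), so (25/39) = +(39/25).
Reduce top mod 25: now compute (14/25).
Pull out 2: since 25 ≡ 1 (mod 8), (2/25) = +1.
Reciprocity: 7 ≡ 3 and 25 ≡ 1 (mod 4), so (7/25) = +(25/7).
Reduce top mod 7: now compute (4/7).
Pull out 2^2: since 7 ≡ 7 (mod 8), (2/7) = +1, so (2/7)^2 = +1.
Reached (1/7) = 1. Collecting the sign flips along the way, the symbol is -1.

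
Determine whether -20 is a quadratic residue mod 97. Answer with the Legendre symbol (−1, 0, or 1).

-1

First reduce: -20 ≡ 77 (mod 97).
Reciprocity: 77 ≡ 1 and 97 ≡ 1 (mod 4), so (77/97) = +(97/77).
Reduce top mod 77: now compute (20/77).
Pull out 2^2: since 77 ≡ 5 (mod 8), (2/77) = -1, so (2/77)^2 = +1.
Reciprocity: 5 ≡ 1 and 77 ≡ 1 (mod 4), so (5/77) = +(77/5).
Reduce top mod 5: now compute (2/5).
Pull out 2: since 5 ≡ 5 (mod 8), (2/5) = -1.
Reached (1/5) = 1. Collecting the sign flips along the way, the symbol is -1.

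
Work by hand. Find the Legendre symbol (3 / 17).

Reciprocity: 3 ≡ 3 and 17 ≡ 1 (mod 4), so (3/17) = +(17/3).
Reduce top mod 3: now compute (2/3).
Pull out 2: since 3 ≡ 3 (mod 8), (2/3) = -1.
Reached (1/3) = 1. Collecting the sign flips along the way, the symbol is -1.

-1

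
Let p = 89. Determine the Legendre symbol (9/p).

Euler's criterion: (9/89) ≡ 9^44 (mod 89).
9^2 ≡ 81 (mod 89)
9^4 ≡ 64 (mod 89)
9^8 ≡ 2 (mod 89)
9^16 ≡ 4 (mod 89)
9^32 ≡ 16 (mod 89)
9^44 = 9^(32+8+4) ≡ 1 (mod 89).
Result is 1, so (9/89) = 1.

1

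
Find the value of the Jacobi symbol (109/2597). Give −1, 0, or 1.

-1

Reciprocity: 109 ≡ 1 and 2597 ≡ 1 (mod 4), so (109/2597) = +(2597/109).
Reduce top mod 109: now compute (90/109).
Pull out 2: since 109 ≡ 5 (mod 8), (2/109) = -1.
Reciprocity: 45 ≡ 1 and 109 ≡ 1 (mod 4), so (45/109) = +(109/45).
Reduce top mod 45: now compute (19/45).
Reciprocity: 19 ≡ 3 and 45 ≡ 1 (mod 4), so (19/45) = +(45/19).
Reduce top mod 19: now compute (7/19).
Reciprocity: 7 ≡ 3 and 19 ≡ 3 (mod 4), so (7/19) = −(19/7).
Reduce top mod 7: now compute (5/7).
Reciprocity: 5 ≡ 1 and 7 ≡ 3 (mod 4), so (5/7) = +(7/5).
Reduce top mod 5: now compute (2/5).
Pull out 2: since 5 ≡ 5 (mod 8), (2/5) = -1.
Reached (1/5) = 1. Collecting the sign flips along the way, the symbol is -1.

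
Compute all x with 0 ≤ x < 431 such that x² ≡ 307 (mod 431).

40, 391

Since 431 ≡ 3 (mod 4), a square root of 307 is 307^((431+1)/4) = 307^108 mod 431.
Repeated squaring: 307^2≡291, 307^4≡205, 307^8≡218, 307^16≡114, 307^32≡66, 307^64≡46 (mod 431).
307^108 = 307^(64+32+8+4) ≡ 40 (mod 431).
Check: 40² = 1600 ≡ 307 (mod 431). The two roots are 40 and 391.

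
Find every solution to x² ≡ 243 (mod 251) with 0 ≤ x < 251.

69, 182

Since 251 ≡ 3 (mod 4), a square root of 243 is 243^((251+1)/4) = 243^63 mod 251.
Repeated squaring: 243^2≡64, 243^4≡80, 243^8≡125, 243^16≡63, 243^32≡204 (mod 251).
243^63 = 243^(32+16+8+4+2+1) ≡ 69 (mod 251).
Check: 69² = 4761 ≡ 243 (mod 251). The two roots are 69 and 182.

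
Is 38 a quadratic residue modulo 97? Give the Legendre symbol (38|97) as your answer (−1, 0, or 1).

Euler's criterion: (38/97) ≡ 38^48 (mod 97).
38^2 ≡ 86 (mod 97)
38^4 ≡ 24 (mod 97)
38^8 ≡ 91 (mod 97)
38^16 ≡ 36 (mod 97)
38^32 ≡ 35 (mod 97)
38^48 = 38^(32+16) ≡ 96 (mod 97).
Result is 96 ≡ −1, so (38/97) = −1.

-1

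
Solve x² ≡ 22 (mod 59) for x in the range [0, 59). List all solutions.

Since 59 ≡ 3 (mod 4), a square root of 22 is 22^((59+1)/4) = 22^15 mod 59.
Repeated squaring: 22^2≡12, 22^4≡26, 22^8≡27 (mod 59).
22^15 = 22^(8+4+2+1) ≡ 9 (mod 59).
Check: 9² = 81 ≡ 22 (mod 59). The two roots are 9 and 50.

9, 50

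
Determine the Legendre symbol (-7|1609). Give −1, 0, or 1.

First reduce: -7 ≡ 1602 (mod 1609).
Pull out 2: since 1609 ≡ 1 (mod 8), (2/1609) = +1.
Reciprocity: 801 ≡ 1 and 1609 ≡ 1 (mod 4), so (801/1609) = +(1609/801).
Reduce top mod 801: now compute (7/801).
Reciprocity: 7 ≡ 3 and 801 ≡ 1 (mod 4), so (7/801) = +(801/7).
Reduce top mod 7: now compute (3/7).
Reciprocity: 3 ≡ 3 and 7 ≡ 3 (mod 4), so (3/7) = −(7/3).
Reduce top mod 3: now compute (1/3).
Reached (1/3) = 1. Collecting the sign flips along the way, the symbol is -1.

-1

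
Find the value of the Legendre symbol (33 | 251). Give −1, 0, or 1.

-1

Reciprocity: 33 ≡ 1 and 251 ≡ 3 (mod 4), so (33/251) = +(251/33).
Reduce top mod 33: now compute (20/33).
Pull out 2^2: since 33 ≡ 1 (mod 8), (2/33) = +1, so (2/33)^2 = +1.
Reciprocity: 5 ≡ 1 and 33 ≡ 1 (mod 4), so (5/33) = +(33/5).
Reduce top mod 5: now compute (3/5).
Reciprocity: 3 ≡ 3 and 5 ≡ 1 (mod 4), so (3/5) = +(5/3).
Reduce top mod 3: now compute (2/3).
Pull out 2: since 3 ≡ 3 (mod 8), (2/3) = -1.
Reached (1/3) = 1. Collecting the sign flips along the way, the symbol is -1.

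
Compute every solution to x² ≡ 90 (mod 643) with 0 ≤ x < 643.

Since 643 ≡ 3 (mod 4), a square root of 90 is 90^((643+1)/4) = 90^161 mod 643.
Repeated squaring: 90^2≡384, 90^4≡209, 90^8≡600, 90^16≡563, 90^32≡613, 90^64≡257, 90^128≡463 (mod 643).
90^161 = 90^(128+32+1) ≡ 535 (mod 643).
Check: 535² = 286225 ≡ 90 (mod 643). The two roots are 108 and 535.

108, 535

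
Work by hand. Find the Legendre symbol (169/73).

1

First reduce: 169 ≡ 23 (mod 73).
Reciprocity: 23 ≡ 3 and 73 ≡ 1 (mod 4), so (23/73) = +(73/23).
Reduce top mod 23: now compute (4/23).
Pull out 2^2: since 23 ≡ 7 (mod 8), (2/23) = +1, so (2/23)^2 = +1.
Reached (1/23) = 1. Collecting the sign flips along the way, the symbol is +1.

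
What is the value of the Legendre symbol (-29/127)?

1

Euler's criterion: (-29/127) ≡ 98^63 (mod 127).
98^2 ≡ 79 (mod 127)
98^4 ≡ 18 (mod 127)
98^8 ≡ 70 (mod 127)
98^16 ≡ 74 (mod 127)
98^32 ≡ 15 (mod 127)
98^63 = 98^(32+16+8+4+2+1) ≡ 1 (mod 127).
Result is 1, so (-29/127) = 1.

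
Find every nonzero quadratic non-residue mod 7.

3,5,6

Square k = 1,…,3 (k and 7−k give the same square):
1²=1, 2²=4, 3²≡2 (mod 7).
The residues are {1, 2, 4}; the non-residues are the remaining 3 nonzero classes.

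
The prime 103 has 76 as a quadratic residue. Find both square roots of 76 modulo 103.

Since 103 ≡ 3 (mod 4), a square root of 76 is 76^((103+1)/4) = 76^26 mod 103.
Repeated squaring: 76^2≡8, 76^4≡64, 76^8≡79, 76^16≡61 (mod 103).
76^26 = 76^(16+8+2) ≡ 30 (mod 103).
Check: 30² = 900 ≡ 76 (mod 103). The two roots are 30 and 73.

30, 73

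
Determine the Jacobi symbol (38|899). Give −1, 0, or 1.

1

Pull out 2: since 899 ≡ 3 (mod 8), (2/899) = -1.
Reciprocity: 19 ≡ 3 and 899 ≡ 3 (mod 4), so (19/899) = −(899/19).
Reduce top mod 19: now compute (6/19).
Pull out 2: since 19 ≡ 3 (mod 8), (2/19) = -1.
Reciprocity: 3 ≡ 3 and 19 ≡ 3 (mod 4), so (3/19) = −(19/3).
Reduce top mod 3: now compute (1/3).
Reached (1/3) = 1. Collecting the sign flips along the way, the symbol is +1.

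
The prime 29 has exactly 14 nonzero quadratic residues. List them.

Square k = 1,…,14 (k and 29−k give the same square):
1²=1, 2²=4, 3²=9, 4²=16, 5²=25, 6²≡7, 7²≡20, 8²≡6, 9²≡23, 10²≡13, 11²≡5, 12²≡28, 13²≡24, 14²≡22 (mod 29).
So the quadratic residues mod 29 are {1, 4, 5, 6, 7, 9, 13, 16, 20, 22, 23, 24, 25, 28}.

1, 4, 5, 6, 7, 9, 13, 16, 20, 22, 23, 24, 25, 28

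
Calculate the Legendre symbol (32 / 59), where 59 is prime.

Euler's criterion: (32/59) ≡ 32^29 (mod 59).
32^2 ≡ 21 (mod 59)
32^4 ≡ 28 (mod 59)
32^8 ≡ 17 (mod 59)
32^16 ≡ 53 (mod 59)
32^29 = 32^(16+8+4+1) ≡ 58 (mod 59).
Result is 58 ≡ −1, so (32/59) = −1.

-1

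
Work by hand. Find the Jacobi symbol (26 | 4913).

Pull out 2: since 4913 ≡ 1 (mod 8), (2/4913) = +1.
Reciprocity: 13 ≡ 1 and 4913 ≡ 1 (mod 4), so (13/4913) = +(4913/13).
Reduce top mod 13: now compute (12/13).
Pull out 2^2: since 13 ≡ 5 (mod 8), (2/13) = -1, so (2/13)^2 = +1.
Reciprocity: 3 ≡ 3 and 13 ≡ 1 (mod 4), so (3/13) = +(13/3).
Reduce top mod 3: now compute (1/3).
Reached (1/3) = 1. Collecting the sign flips along the way, the symbol is +1.

1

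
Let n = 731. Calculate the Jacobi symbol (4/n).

Pull out 2^2: since 731 ≡ 3 (mod 8), (2/731) = -1, so (2/731)^2 = +1.
Reached (1/731) = 1. Collecting the sign flips along the way, the symbol is +1.

1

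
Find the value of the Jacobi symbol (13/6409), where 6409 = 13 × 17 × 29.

Reciprocity: 13 ≡ 1 and 6409 ≡ 1 (mod 4), so (13/6409) = +(6409/13).
Reduce top mod 13: now compute (0/13).
Top reduces to 0: gcd > 1, so the symbol is 0.

0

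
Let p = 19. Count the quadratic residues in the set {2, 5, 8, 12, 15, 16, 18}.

(2/19) = -1 → non-residue.
(5/19) = +1 → QR.
(8/19) = -1 → non-residue.
(12/19) = -1 → non-residue.
(15/19) = -1 → non-residue.
(16/19) = +1 → QR.
(18/19) = -1 → non-residue.
Total quadratic residues among the 7: 2.

2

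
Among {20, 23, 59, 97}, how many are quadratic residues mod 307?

1

(20/307) = -1 → non-residue.
(23/307) = -1 → non-residue.
(59/307) = -1 → non-residue.
(97/307) = +1 → QR.
Total quadratic residues among the 4: 1.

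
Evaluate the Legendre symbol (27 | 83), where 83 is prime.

Reciprocity: 27 ≡ 3 and 83 ≡ 3 (mod 4), so (27/83) = −(83/27).
Reduce top mod 27: now compute (2/27).
Pull out 2: since 27 ≡ 3 (mod 8), (2/27) = -1.
Reached (1/27) = 1. Collecting the sign flips along the way, the symbol is +1.

1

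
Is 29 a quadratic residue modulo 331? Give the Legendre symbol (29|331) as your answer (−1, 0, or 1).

-1

Reciprocity: 29 ≡ 1 and 331 ≡ 3 (mod 4), so (29/331) = +(331/29).
Reduce top mod 29: now compute (12/29).
Pull out 2^2: since 29 ≡ 5 (mod 8), (2/29) = -1, so (2/29)^2 = +1.
Reciprocity: 3 ≡ 3 and 29 ≡ 1 (mod 4), so (3/29) = +(29/3).
Reduce top mod 3: now compute (2/3).
Pull out 2: since 3 ≡ 3 (mod 8), (2/3) = -1.
Reached (1/3) = 1. Collecting the sign flips along the way, the symbol is -1.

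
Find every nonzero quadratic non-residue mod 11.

2, 6, 7, 8, 10

Square k = 1,…,5 (k and 11−k give the same square):
1²=1, 2²=4, 3²=9, 4²≡5, 5²≡3 (mod 11).
The residues are {1, 3, 4, 5, 9}; the non-residues are the remaining 5 nonzero classes.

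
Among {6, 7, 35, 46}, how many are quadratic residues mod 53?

3

(6/53) = +1 → QR.
(7/53) = +1 → QR.
(35/53) = -1 → non-residue.
(46/53) = +1 → QR.
Total quadratic residues among the 4: 3.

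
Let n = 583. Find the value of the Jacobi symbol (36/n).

1

Pull out 2^2: since 583 ≡ 7 (mod 8), (2/583) = +1, so (2/583)^2 = +1.
Reciprocity: 9 ≡ 1 and 583 ≡ 3 (mod 4), so (9/583) = +(583/9).
Reduce top mod 9: now compute (7/9).
Reciprocity: 7 ≡ 3 and 9 ≡ 1 (mod 4), so (7/9) = +(9/7).
Reduce top mod 7: now compute (2/7).
Pull out 2: since 7 ≡ 7 (mod 8), (2/7) = +1.
Reached (1/7) = 1. Collecting the sign flips along the way, the symbol is +1.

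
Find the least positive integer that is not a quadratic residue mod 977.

3

(2/977) = +1, so 2 is a residue.
(3/977) = −1, so 3 is the smallest positive non-residue mod 977.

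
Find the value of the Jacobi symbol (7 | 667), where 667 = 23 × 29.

-1

Reciprocity: 7 ≡ 3 and 667 ≡ 3 (mod 4), so (7/667) = −(667/7).
Reduce top mod 7: now compute (2/7).
Pull out 2: since 7 ≡ 7 (mod 8), (2/7) = +1.
Reached (1/7) = 1. Collecting the sign flips along the way, the symbol is -1.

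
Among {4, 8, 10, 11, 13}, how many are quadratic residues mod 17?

(4/17) = +1 → QR.
(8/17) = +1 → QR.
(10/17) = -1 → non-residue.
(11/17) = -1 → non-residue.
(13/17) = +1 → QR.
Total quadratic residues among the 5: 3.

3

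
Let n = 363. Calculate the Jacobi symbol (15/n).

0

Reciprocity: 15 ≡ 3 and 363 ≡ 3 (mod 4), so (15/363) = −(363/15).
Reduce top mod 15: now compute (3/15).
Reciprocity: 3 ≡ 3 and 15 ≡ 3 (mod 4), so (3/15) = −(15/3).
Reduce top mod 3: now compute (0/3).
Top reduces to 0: gcd > 1, so the symbol is 0.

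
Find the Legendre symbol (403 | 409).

Euler's criterion: (403/409) ≡ 403^204 (mod 409).
403^2 ≡ 36 (mod 409)
403^4 ≡ 69 (mod 409)
403^8 ≡ 262 (mod 409)
403^16 ≡ 341 (mod 409)
403^32 ≡ 125 (mod 409)
403^64 ≡ 83 (mod 409)
403^128 ≡ 345 (mod 409)
403^204 = 403^(128+64+8+4) ≡ 1 (mod 409).
Result is 1, so (403/409) = 1.

1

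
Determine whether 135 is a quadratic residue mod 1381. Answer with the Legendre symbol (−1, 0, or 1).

1

Reciprocity: 135 ≡ 3 and 1381 ≡ 1 (mod 4), so (135/1381) = +(1381/135).
Reduce top mod 135: now compute (31/135).
Reciprocity: 31 ≡ 3 and 135 ≡ 3 (mod 4), so (31/135) = −(135/31).
Reduce top mod 31: now compute (11/31).
Reciprocity: 11 ≡ 3 and 31 ≡ 3 (mod 4), so (11/31) = −(31/11).
Reduce top mod 11: now compute (9/11).
Reciprocity: 9 ≡ 1 and 11 ≡ 3 (mod 4), so (9/11) = +(11/9).
Reduce top mod 9: now compute (2/9).
Pull out 2: since 9 ≡ 1 (mod 8), (2/9) = +1.
Reached (1/9) = 1. Collecting the sign flips along the way, the symbol is +1.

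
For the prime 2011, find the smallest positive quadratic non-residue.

2

(2/2011) = −1, so 2 is the smallest positive non-residue mod 2011.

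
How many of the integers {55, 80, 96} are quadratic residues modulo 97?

(55/97) = -1 → non-residue.
(80/97) = -1 → non-residue.
(96/97) = +1 → QR.
Total quadratic residues among the 3: 1.

1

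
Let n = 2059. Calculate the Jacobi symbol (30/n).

1

Pull out 2: since 2059 ≡ 3 (mod 8), (2/2059) = -1.
Reciprocity: 15 ≡ 3 and 2059 ≡ 3 (mod 4), so (15/2059) = −(2059/15).
Reduce top mod 15: now compute (4/15).
Pull out 2^2: since 15 ≡ 7 (mod 8), (2/15) = +1, so (2/15)^2 = +1.
Reached (1/15) = 1. Collecting the sign flips along the way, the symbol is +1.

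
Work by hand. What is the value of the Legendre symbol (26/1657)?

-1

Pull out 2: since 1657 ≡ 1 (mod 8), (2/1657) = +1.
Reciprocity: 13 ≡ 1 and 1657 ≡ 1 (mod 4), so (13/1657) = +(1657/13).
Reduce top mod 13: now compute (6/13).
Pull out 2: since 13 ≡ 5 (mod 8), (2/13) = -1.
Reciprocity: 3 ≡ 3 and 13 ≡ 1 (mod 4), so (3/13) = +(13/3).
Reduce top mod 3: now compute (1/3).
Reached (1/3) = 1. Collecting the sign flips along the way, the symbol is -1.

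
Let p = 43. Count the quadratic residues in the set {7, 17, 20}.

1

(7/43) = -1 → non-residue.
(17/43) = +1 → QR.
(20/43) = -1 → non-residue.
Total quadratic residues among the 3: 1.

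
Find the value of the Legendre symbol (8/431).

1

Euler's criterion: (8/431) ≡ 8^215 (mod 431).
8^2 ≡ 64 (mod 431)
8^4 ≡ 217 (mod 431)
8^8 ≡ 110 (mod 431)
8^16 ≡ 32 (mod 431)
8^32 ≡ 162 (mod 431)
8^64 ≡ 384 (mod 431)
8^128 ≡ 54 (mod 431)
8^215 = 8^(128+64+16+4+2+1) ≡ 1 (mod 431).
Result is 1, so (8/431) = 1.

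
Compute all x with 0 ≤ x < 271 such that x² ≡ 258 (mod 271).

Since 271 ≡ 3 (mod 4), a square root of 258 is 258^((271+1)/4) = 258^68 mod 271.
Repeated squaring: 258^2≡169, 258^4≡106, 258^8≡125, 258^16≡178, 258^32≡248, 258^64≡258 (mod 271).
258^68 = 258^(64+4) ≡ 248 (mod 271).
Check: 248² = 61504 ≡ 258 (mod 271). The two roots are 23 and 248.

23, 248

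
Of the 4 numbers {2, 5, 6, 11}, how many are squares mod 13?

(2/13) = -1 → non-residue.
(5/13) = -1 → non-residue.
(6/13) = -1 → non-residue.
(11/13) = -1 → non-residue.
Total quadratic residues among the 4: 0.

0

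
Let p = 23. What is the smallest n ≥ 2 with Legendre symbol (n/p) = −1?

5

(2/23) = +1, so 2 is a residue.
(3/23) = +1, so 3 is a residue.
(4/23) = +1, so 4 is a residue.
(5/23) = −1, so 5 is the smallest positive non-residue mod 23.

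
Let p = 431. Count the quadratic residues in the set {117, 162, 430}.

(117/431) = -1 → non-residue.
(162/431) = +1 → QR.
(430/431) = -1 → non-residue.
Total quadratic residues among the 3: 1.

1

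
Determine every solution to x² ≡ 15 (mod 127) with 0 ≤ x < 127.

53, 74

Since 127 ≡ 3 (mod 4), a square root of 15 is 15^((127+1)/4) = 15^32 mod 127.
Repeated squaring: 15^2≡98, 15^4≡79, 15^8≡18, 15^16≡70, 15^32≡74 (mod 127).
15^32 = 15^(32) ≡ 74 (mod 127).
Check: 74² = 5476 ≡ 15 (mod 127). The two roots are 53 and 74.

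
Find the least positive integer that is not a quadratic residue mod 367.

(2/367) = +1, so 2 is a residue.
(3/367) = −1, so 3 is the smallest positive non-residue mod 367.

3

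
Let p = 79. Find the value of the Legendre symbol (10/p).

Pull out 2: since 79 ≡ 7 (mod 8), (2/79) = +1.
Reciprocity: 5 ≡ 1 and 79 ≡ 3 (mod 4), so (5/79) = +(79/5).
Reduce top mod 5: now compute (4/5).
Pull out 2^2: since 5 ≡ 5 (mod 8), (2/5) = -1, so (2/5)^2 = +1.
Reached (1/5) = 1. Collecting the sign flips along the way, the symbol is +1.

1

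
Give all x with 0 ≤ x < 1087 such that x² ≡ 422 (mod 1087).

156, 931

Since 1087 ≡ 3 (mod 4), a square root of 422 is 422^((1087+1)/4) = 422^272 mod 1087.
Repeated squaring: 422^2≡903, 422^4≡159, 422^8≡280, 422^16≡136, 422^32≡17, 422^64≡289, 422^128≡909, 422^256≡161 (mod 1087).
422^272 = 422^(256+16) ≡ 156 (mod 1087).
Check: 156² = 24336 ≡ 422 (mod 1087). The two roots are 156 and 931.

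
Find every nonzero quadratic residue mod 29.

1,4,5,6,7,9,13,16,20,22,23,24,25,28

Square k = 1,…,14 (k and 29−k give the same square):
1²=1, 2²=4, 3²=9, 4²=16, 5²=25, 6²≡7, 7²≡20, 8²≡6, 9²≡23, 10²≡13, 11²≡5, 12²≡28, 13²≡24, 14²≡22 (mod 29).
So the quadratic residues mod 29 are {1, 4, 5, 6, 7, 9, 13, 16, 20, 22, 23, 24, 25, 28}.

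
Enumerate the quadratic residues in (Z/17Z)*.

1, 2, 4, 8, 9, 13, 15, 16

Square k = 1,…,8 (k and 17−k give the same square):
1²=1, 2²=4, 3²=9, 4²=16, 5²≡8, 6²≡2, 7²≡15, 8²≡13 (mod 17).
So the quadratic residues mod 17 are {1, 2, 4, 8, 9, 13, 15, 16}.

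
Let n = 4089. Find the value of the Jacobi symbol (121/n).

1

Reciprocity: 121 ≡ 1 and 4089 ≡ 1 (mod 4), so (121/4089) = +(4089/121).
Reduce top mod 121: now compute (96/121).
Pull out 2^5: since 121 ≡ 1 (mod 8), (2/121) = +1, so (2/121)^5 = +1.
Reciprocity: 3 ≡ 3 and 121 ≡ 1 (mod 4), so (3/121) = +(121/3).
Reduce top mod 3: now compute (1/3).
Reached (1/3) = 1. Collecting the sign flips along the way, the symbol is +1.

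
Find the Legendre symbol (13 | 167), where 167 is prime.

-1

Reciprocity: 13 ≡ 1 and 167 ≡ 3 (mod 4), so (13/167) = +(167/13).
Reduce top mod 13: now compute (11/13).
Reciprocity: 11 ≡ 3 and 13 ≡ 1 (mod 4), so (11/13) = +(13/11).
Reduce top mod 11: now compute (2/11).
Pull out 2: since 11 ≡ 3 (mod 8), (2/11) = -1.
Reached (1/11) = 1. Collecting the sign flips along the way, the symbol is -1.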